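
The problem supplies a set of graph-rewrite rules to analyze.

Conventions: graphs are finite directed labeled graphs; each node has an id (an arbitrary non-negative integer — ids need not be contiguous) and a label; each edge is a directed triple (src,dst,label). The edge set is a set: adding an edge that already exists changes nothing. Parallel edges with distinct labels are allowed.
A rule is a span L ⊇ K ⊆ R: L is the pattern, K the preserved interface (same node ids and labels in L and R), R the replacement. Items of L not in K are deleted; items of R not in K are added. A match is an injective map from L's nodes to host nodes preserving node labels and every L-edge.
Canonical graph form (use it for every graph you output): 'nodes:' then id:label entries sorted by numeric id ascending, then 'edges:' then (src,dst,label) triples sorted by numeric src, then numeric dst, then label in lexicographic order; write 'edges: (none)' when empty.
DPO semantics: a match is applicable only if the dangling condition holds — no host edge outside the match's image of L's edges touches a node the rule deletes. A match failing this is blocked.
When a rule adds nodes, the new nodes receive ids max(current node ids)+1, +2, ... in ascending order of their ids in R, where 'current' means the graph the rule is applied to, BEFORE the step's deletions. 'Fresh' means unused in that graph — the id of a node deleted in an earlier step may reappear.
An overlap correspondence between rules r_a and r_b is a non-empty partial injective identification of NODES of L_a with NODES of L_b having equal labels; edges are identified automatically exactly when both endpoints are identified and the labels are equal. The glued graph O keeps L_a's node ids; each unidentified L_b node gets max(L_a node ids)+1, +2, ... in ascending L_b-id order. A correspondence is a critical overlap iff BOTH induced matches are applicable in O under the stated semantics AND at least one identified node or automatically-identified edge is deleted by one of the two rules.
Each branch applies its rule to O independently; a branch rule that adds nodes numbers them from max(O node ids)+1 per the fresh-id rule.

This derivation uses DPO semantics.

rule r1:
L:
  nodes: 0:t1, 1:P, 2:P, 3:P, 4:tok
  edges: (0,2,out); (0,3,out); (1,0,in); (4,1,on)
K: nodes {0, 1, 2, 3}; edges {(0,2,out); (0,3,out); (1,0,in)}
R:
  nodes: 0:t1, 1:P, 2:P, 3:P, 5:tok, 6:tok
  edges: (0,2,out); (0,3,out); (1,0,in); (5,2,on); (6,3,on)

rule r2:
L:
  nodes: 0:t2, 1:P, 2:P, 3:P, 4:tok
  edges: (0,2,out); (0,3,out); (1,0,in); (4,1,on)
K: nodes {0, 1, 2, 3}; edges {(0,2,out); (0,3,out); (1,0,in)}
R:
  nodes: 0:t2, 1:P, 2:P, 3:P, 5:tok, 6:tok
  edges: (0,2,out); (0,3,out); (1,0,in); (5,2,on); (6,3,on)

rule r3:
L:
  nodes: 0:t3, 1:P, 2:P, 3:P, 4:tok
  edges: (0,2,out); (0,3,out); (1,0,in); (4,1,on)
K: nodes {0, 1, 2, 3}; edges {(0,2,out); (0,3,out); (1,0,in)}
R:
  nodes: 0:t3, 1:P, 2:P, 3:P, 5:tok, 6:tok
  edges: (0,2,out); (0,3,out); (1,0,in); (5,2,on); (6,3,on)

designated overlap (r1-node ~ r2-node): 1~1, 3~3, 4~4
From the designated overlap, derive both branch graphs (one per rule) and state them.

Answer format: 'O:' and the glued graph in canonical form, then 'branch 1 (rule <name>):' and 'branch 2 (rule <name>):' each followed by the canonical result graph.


O:
nodes: 0:t1, 1:P, 2:P, 3:P, 4:tok, 5:t2, 6:P
edges: (0,2,out); (0,3,out); (1,0,in); (1,5,in); (4,1,on); (5,3,out); (5,6,out)
branch 1 (rule r1):
nodes: 0:t1, 1:P, 2:P, 3:P, 5:t2, 6:P, 7:tok, 8:tok
edges: (0,2,out); (0,3,out); (1,0,in); (1,5,in); (5,3,out); (5,6,out); (7,2,on); (8,3,on)
branch 2 (rule r2):
nodes: 0:t1, 1:P, 2:P, 3:P, 5:t2, 6:P, 7:tok, 8:tok
edges: (0,2,out); (0,3,out); (1,0,in); (1,5,in); (5,3,out); (5,6,out); (7,6,on); (8,3,on)


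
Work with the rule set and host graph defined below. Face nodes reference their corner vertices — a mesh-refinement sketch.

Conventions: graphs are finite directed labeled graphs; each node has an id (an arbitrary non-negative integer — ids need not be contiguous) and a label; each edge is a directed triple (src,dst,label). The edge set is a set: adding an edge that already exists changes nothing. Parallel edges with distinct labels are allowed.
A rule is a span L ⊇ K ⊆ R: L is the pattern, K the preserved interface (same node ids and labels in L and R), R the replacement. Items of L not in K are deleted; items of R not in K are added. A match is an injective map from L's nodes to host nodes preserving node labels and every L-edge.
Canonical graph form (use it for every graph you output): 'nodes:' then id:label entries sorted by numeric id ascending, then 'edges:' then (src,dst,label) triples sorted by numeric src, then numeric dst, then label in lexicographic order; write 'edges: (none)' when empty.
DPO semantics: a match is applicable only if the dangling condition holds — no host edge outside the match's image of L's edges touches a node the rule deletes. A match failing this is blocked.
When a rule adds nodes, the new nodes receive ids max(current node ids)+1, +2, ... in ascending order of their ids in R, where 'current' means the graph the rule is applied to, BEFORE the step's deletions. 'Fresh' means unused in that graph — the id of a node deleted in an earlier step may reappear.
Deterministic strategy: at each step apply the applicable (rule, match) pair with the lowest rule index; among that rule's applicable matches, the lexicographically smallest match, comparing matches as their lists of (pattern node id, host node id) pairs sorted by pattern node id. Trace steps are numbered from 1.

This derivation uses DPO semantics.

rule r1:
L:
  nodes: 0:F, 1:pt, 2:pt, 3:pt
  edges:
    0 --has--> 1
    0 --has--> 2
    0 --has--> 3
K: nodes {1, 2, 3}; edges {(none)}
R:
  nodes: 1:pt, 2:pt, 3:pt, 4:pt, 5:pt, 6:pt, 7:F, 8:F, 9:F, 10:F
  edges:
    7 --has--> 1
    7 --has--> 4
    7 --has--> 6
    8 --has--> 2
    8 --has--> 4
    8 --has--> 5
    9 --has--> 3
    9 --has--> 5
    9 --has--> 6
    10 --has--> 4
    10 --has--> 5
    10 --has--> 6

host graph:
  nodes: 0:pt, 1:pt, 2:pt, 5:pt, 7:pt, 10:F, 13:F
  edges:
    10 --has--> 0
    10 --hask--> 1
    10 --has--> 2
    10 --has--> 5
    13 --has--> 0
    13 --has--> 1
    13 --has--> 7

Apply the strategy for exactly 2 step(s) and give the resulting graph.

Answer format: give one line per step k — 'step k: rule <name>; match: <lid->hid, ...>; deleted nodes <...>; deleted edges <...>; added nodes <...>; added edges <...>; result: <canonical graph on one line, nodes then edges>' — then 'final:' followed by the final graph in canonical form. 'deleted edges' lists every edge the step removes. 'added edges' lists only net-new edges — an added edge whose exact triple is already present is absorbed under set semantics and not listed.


step 1: rule r1; match: 0->13, 1->0, 2->1, 3->7; deleted nodes 13; deleted edges (13,0,has); (13,1,has); (13,7,has); added nodes 14, 15, 16, 17, 18, 19, 20; added edges (17,0,has); (17,14,has); (17,16,has); (18,1,has); (18,14,has); (18,15,has); (19,7,has); (19,15,has); (19,16,has); (20,14,has); (20,15,has); (20,16,has); result: nodes: 0:pt, 1:pt, 2:pt, 5:pt, 7:pt, 10:F, 14:pt, 15:pt, 16:pt, 17:F, 18:F, 19:F, 20:F edges: (10,0,has); (10,1,hask); (10,2,has); (10,5,has); (17,0,has); (17,14,has); (17,16,has); (18,1,has); (18,14,has); (18,15,has); (19,7,has); (19,15,has); (19,16,has); (20,14,has); (20,15,has); (20,16,has)
step 2: rule r1; match: 0->17, 1->0, 2->14, 3->16; deleted nodes 17; deleted edges (17,0,has); (17,14,has); (17,16,has); added nodes 21, 22, 23, 24, 25, 26, 27; added edges (24,0,has); (24,21,has); (24,23,has); (25,14,has); (25,21,has); (25,22,has); (26,16,has); (26,22,has); (26,23,has); (27,21,has); (27,22,has); (27,23,has); result: nodes: 0:pt, 1:pt, 2:pt, 5:pt, 7:pt, 10:F, 14:pt, 15:pt, 16:pt, 18:F, 19:F, 20:F, 21:pt, 22:pt, 23:pt, 24:F, 25:F, 26:F, 27:F edges: (10,0,has); (10,1,hask); (10,2,has); (10,5,has); (18,1,has); (18,14,has); (18,15,has); (19,7,has); (19,15,has); (19,16,has); (20,14,has); (20,15,has); (20,16,has); (24,0,has); (24,21,has); (24,23,has); (25,14,has); (25,21,has); (25,22,has); (26,16,has); (26,22,has); (26,23,has); (27,21,has); (27,22,has); (27,23,has)
final:
nodes: 0:pt, 1:pt, 2:pt, 5:pt, 7:pt, 10:F, 14:pt, 15:pt, 16:pt, 18:F, 19:F, 20:F, 21:pt, 22:pt, 23:pt, 24:F, 25:F, 26:F, 27:F
edges: (10,0,has); (10,1,hask); (10,2,has); (10,5,has); (18,1,has); (18,14,has); (18,15,has); (19,7,has); (19,15,has); (19,16,has); (20,14,has); (20,15,has); (20,16,has); (24,0,has); (24,21,has); (24,23,has); (25,14,has); (25,21,has); (25,22,has); (26,16,has); (26,22,has); (26,23,has); (27,21,has); (27,22,has); (27,23,has)


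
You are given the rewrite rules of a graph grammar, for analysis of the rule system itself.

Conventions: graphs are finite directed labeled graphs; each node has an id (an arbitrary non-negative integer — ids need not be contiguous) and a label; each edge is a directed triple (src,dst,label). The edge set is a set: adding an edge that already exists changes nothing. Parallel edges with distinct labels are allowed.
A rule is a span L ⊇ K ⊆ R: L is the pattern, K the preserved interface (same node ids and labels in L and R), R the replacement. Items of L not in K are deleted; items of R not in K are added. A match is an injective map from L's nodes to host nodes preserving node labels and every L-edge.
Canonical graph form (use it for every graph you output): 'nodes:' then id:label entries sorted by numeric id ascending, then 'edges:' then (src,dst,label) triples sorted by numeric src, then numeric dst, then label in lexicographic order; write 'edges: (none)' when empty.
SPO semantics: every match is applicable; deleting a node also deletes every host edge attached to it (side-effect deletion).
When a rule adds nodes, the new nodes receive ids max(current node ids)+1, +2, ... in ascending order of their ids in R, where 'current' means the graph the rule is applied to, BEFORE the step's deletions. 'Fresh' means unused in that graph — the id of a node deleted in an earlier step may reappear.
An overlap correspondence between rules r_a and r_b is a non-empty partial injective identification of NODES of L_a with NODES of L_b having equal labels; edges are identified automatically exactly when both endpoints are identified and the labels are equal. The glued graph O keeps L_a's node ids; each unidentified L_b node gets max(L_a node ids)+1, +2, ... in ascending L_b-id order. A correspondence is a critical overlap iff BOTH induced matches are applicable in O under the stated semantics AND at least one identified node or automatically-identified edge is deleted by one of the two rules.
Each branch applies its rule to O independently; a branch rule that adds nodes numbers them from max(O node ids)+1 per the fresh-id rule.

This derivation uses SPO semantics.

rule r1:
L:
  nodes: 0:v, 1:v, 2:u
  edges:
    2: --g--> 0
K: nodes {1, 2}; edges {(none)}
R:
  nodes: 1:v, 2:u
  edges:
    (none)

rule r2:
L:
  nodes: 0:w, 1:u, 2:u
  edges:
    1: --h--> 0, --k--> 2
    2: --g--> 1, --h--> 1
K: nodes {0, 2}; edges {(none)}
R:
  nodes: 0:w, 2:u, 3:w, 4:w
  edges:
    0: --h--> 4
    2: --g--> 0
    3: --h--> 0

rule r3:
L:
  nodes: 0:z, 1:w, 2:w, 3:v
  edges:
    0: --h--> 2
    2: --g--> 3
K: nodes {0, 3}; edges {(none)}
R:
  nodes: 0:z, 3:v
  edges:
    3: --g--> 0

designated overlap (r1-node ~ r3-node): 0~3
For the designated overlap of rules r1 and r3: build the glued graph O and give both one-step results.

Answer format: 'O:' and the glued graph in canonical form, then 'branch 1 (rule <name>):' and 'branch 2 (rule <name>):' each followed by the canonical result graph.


O:
nodes: 0:v, 1:v, 2:u, 3:z, 4:w, 5:w
edges: (2,0,g); (3,5,h); (5,0,g)
branch 1 (rule r1):
nodes: 1:v, 2:u, 3:z, 4:w, 5:w
edges: (3,5,h)
branch 2 (rule r3):
nodes: 0:v, 1:v, 2:u, 3:z
edges: (0,3,g); (2,0,g)


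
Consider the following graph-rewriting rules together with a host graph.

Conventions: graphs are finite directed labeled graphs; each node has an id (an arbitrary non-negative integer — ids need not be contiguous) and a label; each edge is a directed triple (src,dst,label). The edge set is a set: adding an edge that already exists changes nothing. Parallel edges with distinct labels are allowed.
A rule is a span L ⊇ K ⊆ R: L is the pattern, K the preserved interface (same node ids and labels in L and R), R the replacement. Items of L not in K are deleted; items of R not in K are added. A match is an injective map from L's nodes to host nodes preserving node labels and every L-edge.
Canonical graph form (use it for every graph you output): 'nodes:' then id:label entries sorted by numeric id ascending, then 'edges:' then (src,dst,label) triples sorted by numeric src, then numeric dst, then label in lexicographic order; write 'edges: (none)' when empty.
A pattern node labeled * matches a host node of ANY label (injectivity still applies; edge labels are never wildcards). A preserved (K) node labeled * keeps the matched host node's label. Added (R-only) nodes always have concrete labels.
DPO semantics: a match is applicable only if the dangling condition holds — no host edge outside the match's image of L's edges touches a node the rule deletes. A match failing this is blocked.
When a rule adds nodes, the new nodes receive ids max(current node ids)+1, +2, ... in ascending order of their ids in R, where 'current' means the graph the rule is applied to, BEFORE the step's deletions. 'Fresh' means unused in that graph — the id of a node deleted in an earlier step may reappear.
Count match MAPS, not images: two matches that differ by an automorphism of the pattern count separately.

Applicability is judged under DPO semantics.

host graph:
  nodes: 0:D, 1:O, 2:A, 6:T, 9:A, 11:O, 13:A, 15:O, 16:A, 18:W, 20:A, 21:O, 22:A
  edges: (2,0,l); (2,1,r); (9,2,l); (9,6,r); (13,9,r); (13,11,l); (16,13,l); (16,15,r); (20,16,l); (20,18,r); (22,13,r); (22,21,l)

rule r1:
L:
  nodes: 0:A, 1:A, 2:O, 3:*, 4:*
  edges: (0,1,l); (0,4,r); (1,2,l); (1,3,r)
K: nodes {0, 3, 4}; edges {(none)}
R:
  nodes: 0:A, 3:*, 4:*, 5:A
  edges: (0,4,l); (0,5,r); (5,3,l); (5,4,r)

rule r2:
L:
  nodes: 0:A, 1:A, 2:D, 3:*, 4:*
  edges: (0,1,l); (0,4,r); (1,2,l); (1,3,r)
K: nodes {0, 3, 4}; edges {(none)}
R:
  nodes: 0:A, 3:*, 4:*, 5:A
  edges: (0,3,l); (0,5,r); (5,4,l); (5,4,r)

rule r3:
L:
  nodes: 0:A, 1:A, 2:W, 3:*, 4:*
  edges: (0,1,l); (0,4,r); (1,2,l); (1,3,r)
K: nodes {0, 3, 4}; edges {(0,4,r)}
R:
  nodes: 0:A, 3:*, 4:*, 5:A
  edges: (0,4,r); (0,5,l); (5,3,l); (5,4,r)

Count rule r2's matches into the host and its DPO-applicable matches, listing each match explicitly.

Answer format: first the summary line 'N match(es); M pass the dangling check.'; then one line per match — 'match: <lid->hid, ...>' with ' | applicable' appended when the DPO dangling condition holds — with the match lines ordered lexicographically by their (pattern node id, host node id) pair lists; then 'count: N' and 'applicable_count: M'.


1 match(es); 1 pass the dangling check.
match: 0->9, 1->2, 2->0, 3->1, 4->6 | applicable
count: 1
applicable_count: 1


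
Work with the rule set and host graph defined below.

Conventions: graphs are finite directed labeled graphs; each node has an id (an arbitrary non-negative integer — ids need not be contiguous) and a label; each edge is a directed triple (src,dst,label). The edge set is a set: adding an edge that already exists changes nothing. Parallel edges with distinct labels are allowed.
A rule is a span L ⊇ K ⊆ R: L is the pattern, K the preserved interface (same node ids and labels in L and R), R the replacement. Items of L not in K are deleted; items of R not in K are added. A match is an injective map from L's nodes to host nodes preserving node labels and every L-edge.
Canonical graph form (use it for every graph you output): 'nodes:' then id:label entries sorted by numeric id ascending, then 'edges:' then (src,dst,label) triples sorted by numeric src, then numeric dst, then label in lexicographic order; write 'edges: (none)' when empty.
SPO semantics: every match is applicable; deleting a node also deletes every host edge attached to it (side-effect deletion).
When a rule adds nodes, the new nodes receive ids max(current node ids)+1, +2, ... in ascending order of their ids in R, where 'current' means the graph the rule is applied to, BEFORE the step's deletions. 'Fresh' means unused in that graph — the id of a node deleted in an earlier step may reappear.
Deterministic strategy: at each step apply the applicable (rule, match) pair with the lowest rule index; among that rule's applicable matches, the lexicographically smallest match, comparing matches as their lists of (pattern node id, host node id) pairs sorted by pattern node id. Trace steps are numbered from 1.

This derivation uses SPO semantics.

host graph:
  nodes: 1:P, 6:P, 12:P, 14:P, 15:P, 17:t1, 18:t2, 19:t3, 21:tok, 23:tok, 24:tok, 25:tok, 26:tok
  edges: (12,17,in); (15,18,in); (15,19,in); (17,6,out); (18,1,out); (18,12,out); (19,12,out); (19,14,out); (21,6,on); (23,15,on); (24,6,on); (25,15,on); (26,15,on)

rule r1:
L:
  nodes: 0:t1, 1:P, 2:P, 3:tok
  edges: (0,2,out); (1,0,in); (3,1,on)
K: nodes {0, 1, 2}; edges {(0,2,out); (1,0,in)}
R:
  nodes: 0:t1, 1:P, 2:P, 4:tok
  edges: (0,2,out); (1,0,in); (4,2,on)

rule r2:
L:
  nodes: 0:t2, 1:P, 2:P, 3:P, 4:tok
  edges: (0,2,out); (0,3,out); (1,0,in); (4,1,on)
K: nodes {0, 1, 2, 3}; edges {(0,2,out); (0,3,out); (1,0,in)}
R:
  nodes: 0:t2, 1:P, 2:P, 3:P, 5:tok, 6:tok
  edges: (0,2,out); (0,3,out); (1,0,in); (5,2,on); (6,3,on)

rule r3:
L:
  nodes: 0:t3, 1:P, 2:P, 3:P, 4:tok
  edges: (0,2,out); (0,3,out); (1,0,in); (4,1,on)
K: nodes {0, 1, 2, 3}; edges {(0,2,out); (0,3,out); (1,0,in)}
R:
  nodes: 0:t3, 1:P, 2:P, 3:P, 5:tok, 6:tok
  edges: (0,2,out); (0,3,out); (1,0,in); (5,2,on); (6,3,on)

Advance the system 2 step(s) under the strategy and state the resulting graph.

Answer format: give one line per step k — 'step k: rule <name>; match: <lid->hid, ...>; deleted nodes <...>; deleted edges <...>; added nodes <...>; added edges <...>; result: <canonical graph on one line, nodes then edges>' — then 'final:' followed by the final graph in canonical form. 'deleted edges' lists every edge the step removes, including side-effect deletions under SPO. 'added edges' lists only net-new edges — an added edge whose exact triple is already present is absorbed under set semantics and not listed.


step 1: rule r2; match: 0->18, 1->15, 2->1, 3->12, 4->23; deleted nodes 23; deleted edges (23,15,on); added nodes 27, 28; added edges (27,1,on); (28,12,on); result: nodes: 1:P, 6:P, 12:P, 14:P, 15:P, 17:t1, 18:t2, 19:t3, 21:tok, 24:tok, 25:tok, 26:tok, 27:tok, 28:tok edges: (12,17,in); (15,18,in); (15,19,in); (17,6,out); (18,1,out); (18,12,out); (19,12,out); (19,14,out); (21,6,on); (24,6,on); (25,15,on); (26,15,on); (27,1,on); (28,12,on)
step 2: rule r1; match: 0->17, 1->12, 2->6, 3->28; deleted nodes 28; deleted edges (28,12,on); added nodes 29; added edges (29,6,on); result: nodes: 1:P, 6:P, 12:P, 14:P, 15:P, 17:t1, 18:t2, 19:t3, 21:tok, 24:tok, 25:tok, 26:tok, 27:tok, 29:tok edges: (12,17,in); (15,18,in); (15,19,in); (17,6,out); (18,1,out); (18,12,out); (19,12,out); (19,14,out); (21,6,on); (24,6,on); (25,15,on); (26,15,on); (27,1,on); (29,6,on)
final:
nodes: 1:P, 6:P, 12:P, 14:P, 15:P, 17:t1, 18:t2, 19:t3, 21:tok, 24:tok, 25:tok, 26:tok, 27:tok, 29:tok
edges: (12,17,in); (15,18,in); (15,19,in); (17,6,out); (18,1,out); (18,12,out); (19,12,out); (19,14,out); (21,6,on); (24,6,on); (25,15,on); (26,15,on); (27,1,on); (29,6,on)


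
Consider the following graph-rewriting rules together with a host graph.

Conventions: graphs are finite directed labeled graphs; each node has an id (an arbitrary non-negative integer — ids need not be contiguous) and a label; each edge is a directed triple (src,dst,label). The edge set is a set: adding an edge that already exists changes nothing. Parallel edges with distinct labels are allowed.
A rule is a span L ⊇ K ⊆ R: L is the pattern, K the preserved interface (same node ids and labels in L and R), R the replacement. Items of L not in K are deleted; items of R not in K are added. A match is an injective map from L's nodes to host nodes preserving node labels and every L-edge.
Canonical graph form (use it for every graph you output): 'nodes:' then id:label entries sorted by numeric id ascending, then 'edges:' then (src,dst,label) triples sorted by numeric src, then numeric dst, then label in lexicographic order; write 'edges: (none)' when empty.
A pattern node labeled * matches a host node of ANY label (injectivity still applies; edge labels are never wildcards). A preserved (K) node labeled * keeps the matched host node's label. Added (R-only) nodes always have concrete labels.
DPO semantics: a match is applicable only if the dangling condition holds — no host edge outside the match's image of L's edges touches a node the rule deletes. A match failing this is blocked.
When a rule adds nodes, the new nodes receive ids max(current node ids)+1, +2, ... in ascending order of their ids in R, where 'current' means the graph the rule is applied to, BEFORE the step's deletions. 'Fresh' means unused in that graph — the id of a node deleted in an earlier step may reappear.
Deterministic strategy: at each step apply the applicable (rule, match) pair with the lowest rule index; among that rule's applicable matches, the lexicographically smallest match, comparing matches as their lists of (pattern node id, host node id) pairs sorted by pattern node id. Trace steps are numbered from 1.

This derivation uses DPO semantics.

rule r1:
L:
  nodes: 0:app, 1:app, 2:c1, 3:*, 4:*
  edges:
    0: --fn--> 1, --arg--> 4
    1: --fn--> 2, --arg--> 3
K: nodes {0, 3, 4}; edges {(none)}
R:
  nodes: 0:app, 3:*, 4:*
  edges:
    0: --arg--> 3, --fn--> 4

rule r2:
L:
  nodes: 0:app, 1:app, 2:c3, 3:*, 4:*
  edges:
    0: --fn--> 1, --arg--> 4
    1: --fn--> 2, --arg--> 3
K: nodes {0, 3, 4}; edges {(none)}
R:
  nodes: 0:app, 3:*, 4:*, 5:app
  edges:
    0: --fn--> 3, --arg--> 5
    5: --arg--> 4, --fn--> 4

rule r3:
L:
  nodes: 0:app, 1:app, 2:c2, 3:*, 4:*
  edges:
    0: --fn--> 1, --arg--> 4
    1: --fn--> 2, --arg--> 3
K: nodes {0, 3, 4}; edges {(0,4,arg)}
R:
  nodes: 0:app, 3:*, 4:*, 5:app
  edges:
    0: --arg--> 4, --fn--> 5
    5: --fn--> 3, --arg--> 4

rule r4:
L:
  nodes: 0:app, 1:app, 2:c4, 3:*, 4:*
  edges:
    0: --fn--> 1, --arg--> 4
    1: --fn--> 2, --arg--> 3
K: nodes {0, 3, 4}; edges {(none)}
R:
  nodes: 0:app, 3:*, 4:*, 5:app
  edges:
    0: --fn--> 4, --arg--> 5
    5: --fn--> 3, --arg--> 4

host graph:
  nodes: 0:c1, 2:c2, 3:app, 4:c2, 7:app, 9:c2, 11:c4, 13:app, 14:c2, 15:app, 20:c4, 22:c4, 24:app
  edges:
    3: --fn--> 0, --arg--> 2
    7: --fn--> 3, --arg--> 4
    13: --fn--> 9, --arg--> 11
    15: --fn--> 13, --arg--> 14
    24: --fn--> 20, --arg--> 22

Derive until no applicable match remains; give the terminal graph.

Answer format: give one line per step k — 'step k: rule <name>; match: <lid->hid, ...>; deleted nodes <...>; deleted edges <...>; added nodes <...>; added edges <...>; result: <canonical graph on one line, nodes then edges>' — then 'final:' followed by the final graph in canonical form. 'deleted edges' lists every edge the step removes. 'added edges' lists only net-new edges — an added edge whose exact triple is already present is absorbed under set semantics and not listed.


step 1: rule r1; match: 0->7, 1->3, 2->0, 3->2, 4->4; deleted nodes 0, 3; deleted edges (3,0,fn); (3,2,arg); (7,3,fn); (7,4,arg); added nodes (none); added edges (7,2,arg); (7,4,fn); result: nodes: 2:c2, 4:c2, 7:app, 9:c2, 11:c4, 13:app, 14:c2, 15:app, 20:c4, 22:c4, 24:app edges: (7,2,arg); (7,4,fn); (13,9,fn); (13,11,arg); (15,13,fn); (15,14,arg); (24,20,fn); (24,22,arg)
step 2: rule r3; match: 0->15, 1->13, 2->9, 3->11, 4->14; deleted nodes 9, 13; deleted edges (13,9,fn); (13,11,arg); (15,13,fn); added nodes 25; added edges (15,25,fn); (25,11,fn); (25,14,arg); result: nodes: 2:c2, 4:c2, 7:app, 11:c4, 14:c2, 15:app, 20:c4, 22:c4, 24:app, 25:app edges: (7,2,arg); (7,4,fn); (15,14,arg); (15,25,fn); (24,20,fn); (24,22,arg); (25,11,fn); (25,14,arg)
final:
nodes: 2:c2, 4:c2, 7:app, 11:c4, 14:c2, 15:app, 20:c4, 22:c4, 24:app, 25:app
edges: (7,2,arg); (7,4,fn); (15,14,arg); (15,25,fn); (24,20,fn); (24,22,arg); (25,11,fn); (25,14,arg)


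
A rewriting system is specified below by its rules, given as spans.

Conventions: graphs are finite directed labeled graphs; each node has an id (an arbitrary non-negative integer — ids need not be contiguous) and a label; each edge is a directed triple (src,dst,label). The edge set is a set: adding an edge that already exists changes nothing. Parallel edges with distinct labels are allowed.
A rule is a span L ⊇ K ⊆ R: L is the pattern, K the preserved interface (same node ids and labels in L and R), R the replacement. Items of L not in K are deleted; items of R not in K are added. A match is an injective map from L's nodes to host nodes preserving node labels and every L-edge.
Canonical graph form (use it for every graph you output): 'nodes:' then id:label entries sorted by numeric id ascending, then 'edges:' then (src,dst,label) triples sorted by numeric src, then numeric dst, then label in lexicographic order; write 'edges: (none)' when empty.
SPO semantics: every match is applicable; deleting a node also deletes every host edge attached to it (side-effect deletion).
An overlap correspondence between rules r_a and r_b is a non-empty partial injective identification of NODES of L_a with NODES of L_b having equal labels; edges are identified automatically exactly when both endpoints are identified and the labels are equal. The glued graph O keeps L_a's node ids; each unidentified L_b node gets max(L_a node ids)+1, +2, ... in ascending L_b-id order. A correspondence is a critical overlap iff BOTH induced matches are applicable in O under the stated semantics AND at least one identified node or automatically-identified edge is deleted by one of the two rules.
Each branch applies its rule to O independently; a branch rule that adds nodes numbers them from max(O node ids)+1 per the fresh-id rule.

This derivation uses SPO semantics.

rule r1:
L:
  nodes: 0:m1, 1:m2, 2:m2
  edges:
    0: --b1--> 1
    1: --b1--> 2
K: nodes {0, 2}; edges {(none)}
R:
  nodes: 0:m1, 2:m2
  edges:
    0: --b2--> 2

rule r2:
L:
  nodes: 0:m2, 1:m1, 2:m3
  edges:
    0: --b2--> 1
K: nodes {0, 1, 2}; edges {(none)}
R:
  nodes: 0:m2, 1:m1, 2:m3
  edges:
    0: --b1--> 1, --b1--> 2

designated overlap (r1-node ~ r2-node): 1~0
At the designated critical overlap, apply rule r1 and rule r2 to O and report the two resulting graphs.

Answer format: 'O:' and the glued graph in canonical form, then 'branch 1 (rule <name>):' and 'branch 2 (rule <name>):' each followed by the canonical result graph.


O:
nodes: 0:m1, 1:m2, 2:m2, 3:m1, 4:m3
edges: (0,1,b1); (1,2,b1); (1,3,b2)
branch 1 (rule r1):
nodes: 0:m1, 2:m2, 3:m1, 4:m3
edges: (0,2,b2)
branch 2 (rule r2):
nodes: 0:m1, 1:m2, 2:m2, 3:m1, 4:m3
edges: (0,1,b1); (1,2,b1); (1,3,b1); (1,4,b1)


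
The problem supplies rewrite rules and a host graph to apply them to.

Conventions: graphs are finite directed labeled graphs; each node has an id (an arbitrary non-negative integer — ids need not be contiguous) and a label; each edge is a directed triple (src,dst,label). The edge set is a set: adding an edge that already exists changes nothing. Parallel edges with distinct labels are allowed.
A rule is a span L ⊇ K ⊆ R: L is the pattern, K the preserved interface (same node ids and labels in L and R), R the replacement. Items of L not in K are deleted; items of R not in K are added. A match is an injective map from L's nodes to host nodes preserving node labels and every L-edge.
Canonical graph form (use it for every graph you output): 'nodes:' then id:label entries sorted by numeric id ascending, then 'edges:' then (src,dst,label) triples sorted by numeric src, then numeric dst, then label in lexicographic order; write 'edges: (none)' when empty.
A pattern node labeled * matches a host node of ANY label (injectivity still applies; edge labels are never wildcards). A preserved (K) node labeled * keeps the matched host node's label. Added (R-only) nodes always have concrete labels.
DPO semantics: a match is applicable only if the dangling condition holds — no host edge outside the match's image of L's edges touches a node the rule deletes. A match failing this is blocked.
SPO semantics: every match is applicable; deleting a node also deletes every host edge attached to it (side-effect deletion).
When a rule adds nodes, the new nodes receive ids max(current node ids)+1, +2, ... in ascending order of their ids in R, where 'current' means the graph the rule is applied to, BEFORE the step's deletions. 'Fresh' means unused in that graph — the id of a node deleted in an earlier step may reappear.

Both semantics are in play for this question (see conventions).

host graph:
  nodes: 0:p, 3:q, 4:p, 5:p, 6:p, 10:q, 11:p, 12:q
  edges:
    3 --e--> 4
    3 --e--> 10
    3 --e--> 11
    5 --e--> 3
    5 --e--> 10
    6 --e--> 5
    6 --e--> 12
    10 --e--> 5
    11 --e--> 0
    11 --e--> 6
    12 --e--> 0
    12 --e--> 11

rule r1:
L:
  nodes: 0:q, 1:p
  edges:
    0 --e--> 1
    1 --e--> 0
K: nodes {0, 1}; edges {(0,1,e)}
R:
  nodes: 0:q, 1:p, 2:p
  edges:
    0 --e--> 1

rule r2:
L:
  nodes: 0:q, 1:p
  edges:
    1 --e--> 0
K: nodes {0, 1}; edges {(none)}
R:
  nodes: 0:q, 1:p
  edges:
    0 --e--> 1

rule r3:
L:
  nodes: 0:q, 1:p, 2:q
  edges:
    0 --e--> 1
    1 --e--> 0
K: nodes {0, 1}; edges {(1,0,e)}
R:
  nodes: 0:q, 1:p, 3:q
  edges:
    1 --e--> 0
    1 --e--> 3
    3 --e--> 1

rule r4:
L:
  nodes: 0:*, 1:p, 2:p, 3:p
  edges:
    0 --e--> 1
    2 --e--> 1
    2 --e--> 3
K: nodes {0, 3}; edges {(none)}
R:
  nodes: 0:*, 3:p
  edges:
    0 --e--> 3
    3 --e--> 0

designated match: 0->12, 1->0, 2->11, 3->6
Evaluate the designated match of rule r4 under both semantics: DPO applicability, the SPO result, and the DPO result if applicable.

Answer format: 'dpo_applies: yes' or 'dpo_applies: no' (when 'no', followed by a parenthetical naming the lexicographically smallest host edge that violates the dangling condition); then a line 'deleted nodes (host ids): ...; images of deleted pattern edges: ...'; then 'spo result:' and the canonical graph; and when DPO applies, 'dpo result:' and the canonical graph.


dpo_applies: no
(the rule deletes node 11, which keeps host edge (3,11,e) outside the match image — the dangling condition fails, DPO blocks; SPO proceeds and side-deletes such edges)
deleted nodes (host ids): 0, 11; images of deleted pattern edges: (11,0,e); (11,6,e); (12,0,e)
spo result:
nodes: 3:q, 4:p, 5:p, 6:p, 10:q, 12:q
edges: (3,4,e); (3,10,e); (5,3,e); (5,10,e); (6,5,e); (6,12,e); (10,5,e); (12,6,e)


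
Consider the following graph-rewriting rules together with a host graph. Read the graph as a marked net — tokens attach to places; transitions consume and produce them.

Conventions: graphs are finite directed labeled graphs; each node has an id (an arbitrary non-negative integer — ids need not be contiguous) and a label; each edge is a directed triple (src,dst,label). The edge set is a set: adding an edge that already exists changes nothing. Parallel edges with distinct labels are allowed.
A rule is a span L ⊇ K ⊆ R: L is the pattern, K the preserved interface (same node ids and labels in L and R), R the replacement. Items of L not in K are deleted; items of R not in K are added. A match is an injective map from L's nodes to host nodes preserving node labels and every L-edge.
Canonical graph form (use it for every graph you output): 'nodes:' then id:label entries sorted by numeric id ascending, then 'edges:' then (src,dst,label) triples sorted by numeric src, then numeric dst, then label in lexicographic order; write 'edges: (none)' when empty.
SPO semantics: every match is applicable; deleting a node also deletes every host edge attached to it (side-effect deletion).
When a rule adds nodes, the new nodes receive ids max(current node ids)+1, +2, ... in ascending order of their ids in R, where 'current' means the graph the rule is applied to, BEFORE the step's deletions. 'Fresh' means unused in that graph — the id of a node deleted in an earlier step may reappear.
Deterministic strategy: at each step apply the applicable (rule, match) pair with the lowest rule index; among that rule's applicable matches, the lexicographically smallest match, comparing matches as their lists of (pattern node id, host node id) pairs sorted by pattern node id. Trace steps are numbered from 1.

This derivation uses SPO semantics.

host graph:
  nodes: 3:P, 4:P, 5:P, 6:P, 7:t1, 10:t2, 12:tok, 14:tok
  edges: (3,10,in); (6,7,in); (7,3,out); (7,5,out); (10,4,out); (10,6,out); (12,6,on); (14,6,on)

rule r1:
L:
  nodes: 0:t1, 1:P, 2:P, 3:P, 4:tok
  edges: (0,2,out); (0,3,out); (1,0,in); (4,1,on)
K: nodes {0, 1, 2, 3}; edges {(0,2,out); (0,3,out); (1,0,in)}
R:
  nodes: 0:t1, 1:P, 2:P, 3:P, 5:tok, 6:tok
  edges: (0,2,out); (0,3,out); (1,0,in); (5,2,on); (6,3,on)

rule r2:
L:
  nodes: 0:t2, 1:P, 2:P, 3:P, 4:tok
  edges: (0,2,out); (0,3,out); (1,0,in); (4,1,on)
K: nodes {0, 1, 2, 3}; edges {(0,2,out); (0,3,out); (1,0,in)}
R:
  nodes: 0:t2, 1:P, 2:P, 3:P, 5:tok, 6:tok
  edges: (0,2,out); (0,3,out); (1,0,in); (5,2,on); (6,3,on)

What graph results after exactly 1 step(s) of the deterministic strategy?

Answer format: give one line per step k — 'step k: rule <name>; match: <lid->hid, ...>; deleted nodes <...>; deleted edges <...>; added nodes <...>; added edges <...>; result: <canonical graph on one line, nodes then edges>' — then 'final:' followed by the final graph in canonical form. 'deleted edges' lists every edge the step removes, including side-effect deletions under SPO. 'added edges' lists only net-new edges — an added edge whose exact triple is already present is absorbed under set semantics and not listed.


step 1: rule r1; match: 0->7, 1->6, 2->3, 3->5, 4->12; deleted nodes 12; deleted edges (12,6,on); added nodes 15, 16; added edges (15,3,on); (16,5,on); result: nodes: 3:P, 4:P, 5:P, 6:P, 7:t1, 10:t2, 14:tok, 15:tok, 16:tok edges: (3,10,in); (6,7,in); (7,3,out); (7,5,out); (10,4,out); (10,6,out); (14,6,on); (15,3,on); (16,5,on)
final:
nodes: 3:P, 4:P, 5:P, 6:P, 7:t1, 10:t2, 14:tok, 15:tok, 16:tok
edges: (3,10,in); (6,7,in); (7,3,out); (7,5,out); (10,4,out); (10,6,out); (14,6,on); (15,3,on); (16,5,on)


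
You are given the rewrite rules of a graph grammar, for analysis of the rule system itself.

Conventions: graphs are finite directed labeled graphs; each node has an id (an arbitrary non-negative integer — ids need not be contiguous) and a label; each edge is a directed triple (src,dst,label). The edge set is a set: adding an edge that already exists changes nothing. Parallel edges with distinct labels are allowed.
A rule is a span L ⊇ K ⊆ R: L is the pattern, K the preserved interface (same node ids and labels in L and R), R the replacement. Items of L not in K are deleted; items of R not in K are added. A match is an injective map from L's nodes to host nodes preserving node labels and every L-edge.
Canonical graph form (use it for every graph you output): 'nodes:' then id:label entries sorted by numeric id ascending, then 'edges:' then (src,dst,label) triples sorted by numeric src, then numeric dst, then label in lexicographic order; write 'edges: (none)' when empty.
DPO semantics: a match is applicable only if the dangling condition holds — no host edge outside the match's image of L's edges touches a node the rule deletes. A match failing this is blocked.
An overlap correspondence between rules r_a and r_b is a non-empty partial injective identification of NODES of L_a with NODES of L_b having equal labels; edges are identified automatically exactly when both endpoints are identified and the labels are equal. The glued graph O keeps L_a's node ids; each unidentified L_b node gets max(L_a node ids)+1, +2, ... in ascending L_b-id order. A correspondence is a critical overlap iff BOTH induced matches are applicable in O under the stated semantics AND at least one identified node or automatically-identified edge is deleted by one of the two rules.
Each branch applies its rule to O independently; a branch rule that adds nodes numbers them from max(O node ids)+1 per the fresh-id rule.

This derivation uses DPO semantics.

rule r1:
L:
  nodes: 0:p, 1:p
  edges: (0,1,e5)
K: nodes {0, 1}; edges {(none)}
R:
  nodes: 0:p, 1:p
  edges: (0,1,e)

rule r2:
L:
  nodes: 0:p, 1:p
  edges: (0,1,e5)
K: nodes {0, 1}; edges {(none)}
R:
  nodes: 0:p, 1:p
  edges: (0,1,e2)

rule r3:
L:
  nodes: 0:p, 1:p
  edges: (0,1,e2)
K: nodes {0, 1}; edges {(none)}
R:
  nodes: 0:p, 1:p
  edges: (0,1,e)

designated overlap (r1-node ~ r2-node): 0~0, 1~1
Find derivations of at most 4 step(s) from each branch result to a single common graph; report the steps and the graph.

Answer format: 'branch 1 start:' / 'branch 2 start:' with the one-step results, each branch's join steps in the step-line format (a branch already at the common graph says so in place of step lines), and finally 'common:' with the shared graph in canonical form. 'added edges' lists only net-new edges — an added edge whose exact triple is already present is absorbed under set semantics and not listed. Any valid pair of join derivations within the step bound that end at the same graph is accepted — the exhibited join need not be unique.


branch 1 start:
nodes: 0:p, 1:p
edges: (0,1,e)
branch 2 start:
nodes: 0:p, 1:p
edges: (0,1,e2)
branch 1: already at the common graph (0 steps)
branch 2 step 1: rule r3; match: 0->0, 1->1; deleted nodes (none); deleted edges (0,1,e2); added nodes (none); added edges (0,1,e); result: nodes: 0:p, 1:p edges: (0,1,e)
common:
nodes: 0:p, 1:p
edges: (0,1,e)


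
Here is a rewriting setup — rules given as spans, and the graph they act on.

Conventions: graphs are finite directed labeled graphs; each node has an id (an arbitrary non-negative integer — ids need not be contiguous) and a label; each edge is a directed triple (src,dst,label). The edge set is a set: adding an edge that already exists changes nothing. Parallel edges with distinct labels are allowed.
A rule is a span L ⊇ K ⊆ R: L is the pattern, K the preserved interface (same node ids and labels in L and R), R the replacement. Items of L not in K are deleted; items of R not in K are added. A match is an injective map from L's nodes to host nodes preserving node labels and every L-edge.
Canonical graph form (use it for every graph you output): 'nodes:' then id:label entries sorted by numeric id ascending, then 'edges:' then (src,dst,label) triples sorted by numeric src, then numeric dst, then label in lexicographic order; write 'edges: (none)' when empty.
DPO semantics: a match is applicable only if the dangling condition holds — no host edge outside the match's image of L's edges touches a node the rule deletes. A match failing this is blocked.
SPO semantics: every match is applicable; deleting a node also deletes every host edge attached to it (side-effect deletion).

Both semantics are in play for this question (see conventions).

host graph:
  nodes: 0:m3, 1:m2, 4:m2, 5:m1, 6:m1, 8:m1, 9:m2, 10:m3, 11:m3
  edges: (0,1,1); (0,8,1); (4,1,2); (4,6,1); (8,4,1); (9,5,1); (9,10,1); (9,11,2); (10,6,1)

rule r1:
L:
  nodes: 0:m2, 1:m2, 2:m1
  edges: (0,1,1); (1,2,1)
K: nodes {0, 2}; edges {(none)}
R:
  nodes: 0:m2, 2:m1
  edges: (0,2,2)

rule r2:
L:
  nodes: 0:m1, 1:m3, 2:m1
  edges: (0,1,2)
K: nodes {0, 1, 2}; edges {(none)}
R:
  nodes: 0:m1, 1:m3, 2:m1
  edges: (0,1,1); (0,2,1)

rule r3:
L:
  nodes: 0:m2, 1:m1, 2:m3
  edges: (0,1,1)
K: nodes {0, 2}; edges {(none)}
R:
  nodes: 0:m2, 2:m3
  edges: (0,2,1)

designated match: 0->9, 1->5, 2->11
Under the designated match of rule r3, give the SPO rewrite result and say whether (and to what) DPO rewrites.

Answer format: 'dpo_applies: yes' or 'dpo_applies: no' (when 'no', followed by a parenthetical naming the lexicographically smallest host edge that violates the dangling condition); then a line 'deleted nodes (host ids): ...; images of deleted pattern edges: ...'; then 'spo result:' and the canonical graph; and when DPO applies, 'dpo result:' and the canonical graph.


dpo_applies: yes
deleted nodes (host ids): 5; images of deleted pattern edges: (9,5,1)
spo result:
nodes: 0:m3, 1:m2, 4:m2, 6:m1, 8:m1, 9:m2, 10:m3, 11:m3
edges: (0,1,1); (0,8,1); (4,1,2); (4,6,1); (8,4,1); (9,10,1); (9,11,1); (9,11,2); (10,6,1)
dpo result:
nodes: 0:m3, 1:m2, 4:m2, 6:m1, 8:m1, 9:m2, 10:m3, 11:m3
edges: (0,1,1); (0,8,1); (4,1,2); (4,6,1); (8,4,1); (9,10,1); (9,11,1); (9,11,2); (10,6,1)
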